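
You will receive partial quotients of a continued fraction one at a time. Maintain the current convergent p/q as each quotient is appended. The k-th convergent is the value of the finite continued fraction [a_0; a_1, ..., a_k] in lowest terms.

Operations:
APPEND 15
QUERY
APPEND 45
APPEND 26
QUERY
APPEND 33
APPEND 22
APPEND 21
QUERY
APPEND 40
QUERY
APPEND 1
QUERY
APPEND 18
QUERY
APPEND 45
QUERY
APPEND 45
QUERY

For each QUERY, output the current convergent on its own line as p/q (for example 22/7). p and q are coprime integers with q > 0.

15/1
17591/1171
269455288/17937135
10791015049/718337707
11060470337/736274842
209879481115/13971284863
9455637120512/629444093677
425713549904155/28338955500328

APPEND 15: p_0 = 15·1 + 0 = 15, q_0 = 15·0 + 1 = 1 → 15/1
APPEND 45: p_1 = 45·15 + 1 = 676, q_1 = 45·1 + 0 = 45 → 676/45
APPEND 26: p_2 = 26·676 + 15 = 17591, q_2 = 26·45 + 1 = 1171 → 17591/1171
APPEND 33: p_3 = 33·17591 + 676 = 581179, q_3 = 33·1171 + 45 = 38688 → 581179/38688
APPEND 22: p_4 = 22·581179 + 17591 = 12803529, q_4 = 22·38688 + 1171 = 852307 → 12803529/852307
APPEND 21: p_5 = 21·12803529 + 581179 = 269455288, q_5 = 21·852307 + 38688 = 17937135 → 269455288/17937135
APPEND 40: p_6 = 40·269455288 + 12803529 = 10791015049, q_6 = 40·17937135 + 852307 = 718337707 → 10791015049/718337707
APPEND 1: p_7 = 1·10791015049 + 269455288 = 11060470337, q_7 = 1·718337707 + 17937135 = 736274842 → 11060470337/736274842
APPEND 18: p_8 = 18·11060470337 + 10791015049 = 209879481115, q_8 = 18·736274842 + 718337707 = 13971284863 → 209879481115/13971284863
APPEND 45: p_9 = 45·209879481115 + 11060470337 = 9455637120512, q_9 = 45·13971284863 + 736274842 = 629444093677 → 9455637120512/629444093677
APPEND 45: p_10 = 45·9455637120512 + 209879481115 = 425713549904155, q_10 = 45·629444093677 + 13971284863 = 28338955500328 → 425713549904155/28338955500328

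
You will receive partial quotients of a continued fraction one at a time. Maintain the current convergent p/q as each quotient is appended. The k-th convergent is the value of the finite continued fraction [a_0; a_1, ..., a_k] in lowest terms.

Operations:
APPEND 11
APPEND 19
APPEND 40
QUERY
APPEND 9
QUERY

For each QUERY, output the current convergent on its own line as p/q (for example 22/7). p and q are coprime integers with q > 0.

8411/761
75909/6868

APPEND 11: p_0 = 11·1 + 0 = 11, q_0 = 11·0 + 1 = 1 → 11/1
APPEND 19: p_1 = 19·11 + 1 = 210, q_1 = 19·1 + 0 = 19 → 210/19
APPEND 40: p_2 = 40·210 + 11 = 8411, q_2 = 40·19 + 1 = 761 → 8411/761
APPEND 9: p_3 = 9·8411 + 210 = 75909, q_3 = 9·761 + 19 = 6868 → 75909/6868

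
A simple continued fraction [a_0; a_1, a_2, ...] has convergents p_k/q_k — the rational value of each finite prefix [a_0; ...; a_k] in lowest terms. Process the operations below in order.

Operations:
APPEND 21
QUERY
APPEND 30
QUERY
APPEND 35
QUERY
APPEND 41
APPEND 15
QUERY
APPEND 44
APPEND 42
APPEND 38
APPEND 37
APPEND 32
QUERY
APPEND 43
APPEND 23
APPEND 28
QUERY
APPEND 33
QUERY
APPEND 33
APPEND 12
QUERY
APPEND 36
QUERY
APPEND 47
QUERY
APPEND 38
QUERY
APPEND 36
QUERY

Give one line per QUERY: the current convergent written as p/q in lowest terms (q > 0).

APPEND 21: p_0 = 21·1 + 0 = 21, q_0 = 21·0 + 1 = 1 → 21/1
APPEND 30: p_1 = 30·21 + 1 = 631, q_1 = 30·1 + 0 = 30 → 631/30
APPEND 35: p_2 = 35·631 + 21 = 22106, q_2 = 35·30 + 1 = 1051 → 22106/1051
APPEND 41: p_3 = 41·22106 + 631 = 906977, q_3 = 41·1051 + 30 = 43121 → 906977/43121
APPEND 15: p_4 = 15·906977 + 22106 = 13626761, q_4 = 15·43121 + 1051 = 647866 → 13626761/647866
APPEND 44: p_5 = 44·13626761 + 906977 = 600484461, q_5 = 44·647866 + 43121 = 28549225 → 600484461/28549225
APPEND 42: p_6 = 42·600484461 + 13626761 = 25233974123, q_6 = 42·28549225 + 647866 = 1199715316 → 25233974123/1199715316
APPEND 38: p_7 = 38·25233974123 + 600484461 = 959491501135, q_7 = 38·1199715316 + 28549225 = 45617731233 → 959491501135/45617731233
APPEND 37: p_8 = 37·959491501135 + 25233974123 = 35526419516118, q_8 = 37·45617731233 + 1199715316 = 1689055770937 → 35526419516118/1689055770937
APPEND 32: p_9 = 32·35526419516118 + 959491501135 = 1137804916016911, q_9 = 32·1689055770937 + 45617731233 = 54095402401217 → 1137804916016911/54095402401217
APPEND 43: p_10 = 43·1137804916016911 + 35526419516118 = 48961137808243291, q_10 = 43·54095402401217 + 1689055770937 = 2327791359023268 → 48961137808243291/2327791359023268
APPEND 23: p_11 = 23·48961137808243291 + 1137804916016911 = 1127243974505612604, q_11 = 23·2327791359023268 + 54095402401217 = 53593296659936381 → 1127243974505612604/53593296659936381
APPEND 28: p_12 = 28·1127243974505612604 + 48961137808243291 = 31611792423965396203, q_12 = 28·53593296659936381 + 2327791359023268 = 1502940097837241936 → 31611792423965396203/1502940097837241936
APPEND 33: p_13 = 33·31611792423965396203 + 1127243974505612604 = 1044316393965363687303, q_13 = 33·1502940097837241936 + 53593296659936381 = 49650616525288920269 → 1044316393965363687303/49650616525288920269
APPEND 33: p_14 = 33·1044316393965363687303 + 31611792423965396203 = 34494052793280967077202, q_14 = 33·49650616525288920269 + 1502940097837241936 = 1639973285432371610813 → 34494052793280967077202/1639973285432371610813
APPEND 12: p_15 = 12·34494052793280967077202 + 1044316393965363687303 = 414972949913336968613727, q_15 = 12·1639973285432371610813 + 49650616525288920269 = 19729330041713748250025 → 414972949913336968613727/19729330041713748250025
APPEND 36: p_16 = 36·414972949913336968613727 + 34494052793280967077202 = 14973520249673411837171374, q_16 = 36·19729330041713748250025 + 1639973285432371610813 = 711895854787127308611713 → 14973520249673411837171374/711895854787127308611713
APPEND 47: p_17 = 47·14973520249673411837171374 + 414972949913336968613727 = 704170424684563693315668305, q_17 = 47·711895854787127308611713 + 19729330041713748250025 = 33478834505036697253000536 → 704170424684563693315668305/33478834505036697253000536
APPEND 38: p_18 = 38·704170424684563693315668305 + 14973520249673411837171374 = 26773449658263093757832566964, q_18 = 38·33478834505036697253000536 + 711895854787127308611713 = 1272907607046181622922632081 → 26773449658263093757832566964/1272907607046181622922632081
APPEND 36: p_19 = 36·26773449658263093757832566964 + 704170424684563693315668305 = 964548358122155938975288079009, q_19 = 36·1272907607046181622922632081 + 33478834505036697253000536 = 45858152688167575122467755452 → 964548358122155938975288079009/45858152688167575122467755452

21/1
631/30
22106/1051
13626761/647866
1137804916016911/54095402401217
31611792423965396203/1502940097837241936
1044316393965363687303/49650616525288920269
414972949913336968613727/19729330041713748250025
14973520249673411837171374/711895854787127308611713
704170424684563693315668305/33478834505036697253000536
26773449658263093757832566964/1272907607046181622922632081
964548358122155938975288079009/45858152688167575122467755452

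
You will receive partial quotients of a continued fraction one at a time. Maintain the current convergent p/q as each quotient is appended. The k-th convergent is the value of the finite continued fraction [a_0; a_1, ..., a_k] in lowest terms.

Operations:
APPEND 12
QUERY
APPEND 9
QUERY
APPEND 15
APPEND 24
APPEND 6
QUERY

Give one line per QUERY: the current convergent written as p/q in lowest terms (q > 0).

APPEND 12: p_0 = 12·1 + 0 = 12, q_0 = 12·0 + 1 = 1 → 12/1
APPEND 9: p_1 = 9·12 + 1 = 109, q_1 = 9·1 + 0 = 9 → 109/9
APPEND 15: p_2 = 15·109 + 12 = 1647, q_2 = 15·9 + 1 = 136 → 1647/136
APPEND 24: p_3 = 24·1647 + 109 = 39637, q_3 = 24·136 + 9 = 3273 → 39637/3273
APPEND 6: p_4 = 6·39637 + 1647 = 239469, q_4 = 6·3273 + 136 = 19774 → 239469/19774

12/1
109/9
239469/19774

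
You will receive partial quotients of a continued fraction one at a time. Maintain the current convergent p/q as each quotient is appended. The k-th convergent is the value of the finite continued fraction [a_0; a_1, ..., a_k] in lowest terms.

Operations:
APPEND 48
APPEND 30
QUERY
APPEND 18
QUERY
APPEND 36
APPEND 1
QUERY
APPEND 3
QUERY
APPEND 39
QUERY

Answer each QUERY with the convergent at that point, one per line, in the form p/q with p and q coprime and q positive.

1441/30
25986/541
962923/20047
3825706/79647
150165457/3126280

APPEND 48: p_0 = 48·1 + 0 = 48, q_0 = 48·0 + 1 = 1 → 48/1
APPEND 30: p_1 = 30·48 + 1 = 1441, q_1 = 30·1 + 0 = 30 → 1441/30
APPEND 18: p_2 = 18·1441 + 48 = 25986, q_2 = 18·30 + 1 = 541 → 25986/541
APPEND 36: p_3 = 36·25986 + 1441 = 936937, q_3 = 36·541 + 30 = 19506 → 936937/19506
APPEND 1: p_4 = 1·936937 + 25986 = 962923, q_4 = 1·19506 + 541 = 20047 → 962923/20047
APPEND 3: p_5 = 3·962923 + 936937 = 3825706, q_5 = 3·20047 + 19506 = 79647 → 3825706/79647
APPEND 39: p_6 = 39·3825706 + 962923 = 150165457, q_6 = 39·79647 + 20047 = 3126280 → 150165457/3126280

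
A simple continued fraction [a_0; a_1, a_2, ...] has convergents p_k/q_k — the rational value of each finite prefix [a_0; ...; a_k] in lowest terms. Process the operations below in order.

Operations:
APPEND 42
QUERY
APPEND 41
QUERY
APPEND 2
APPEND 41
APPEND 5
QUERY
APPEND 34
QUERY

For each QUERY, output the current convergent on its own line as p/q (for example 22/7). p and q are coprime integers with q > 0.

42/1
1723/41
727143/17303
24867593/591746

APPEND 42: p_0 = 42·1 + 0 = 42, q_0 = 42·0 + 1 = 1 → 42/1
APPEND 41: p_1 = 41·42 + 1 = 1723, q_1 = 41·1 + 0 = 41 → 1723/41
APPEND 2: p_2 = 2·1723 + 42 = 3488, q_2 = 2·41 + 1 = 83 → 3488/83
APPEND 41: p_3 = 41·3488 + 1723 = 144731, q_3 = 41·83 + 41 = 3444 → 144731/3444
APPEND 5: p_4 = 5·144731 + 3488 = 727143, q_4 = 5·3444 + 83 = 17303 → 727143/17303
APPEND 34: p_5 = 34·727143 + 144731 = 24867593, q_5 = 34·17303 + 3444 = 591746 → 24867593/591746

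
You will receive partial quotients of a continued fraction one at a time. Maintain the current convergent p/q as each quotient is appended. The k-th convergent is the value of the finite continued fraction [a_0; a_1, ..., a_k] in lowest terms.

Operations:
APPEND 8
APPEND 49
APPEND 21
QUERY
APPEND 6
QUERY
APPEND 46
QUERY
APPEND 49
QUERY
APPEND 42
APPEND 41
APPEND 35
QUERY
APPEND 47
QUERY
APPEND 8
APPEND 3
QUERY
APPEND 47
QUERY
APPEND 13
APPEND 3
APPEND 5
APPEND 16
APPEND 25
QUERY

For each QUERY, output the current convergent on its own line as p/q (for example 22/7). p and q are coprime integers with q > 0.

APPEND 8: p_0 = 8·1 + 0 = 8, q_0 = 8·0 + 1 = 1 → 8/1
APPEND 49: p_1 = 49·8 + 1 = 393, q_1 = 49·1 + 0 = 49 → 393/49
APPEND 21: p_2 = 21·393 + 8 = 8261, q_2 = 21·49 + 1 = 1030 → 8261/1030
APPEND 6: p_3 = 6·8261 + 393 = 49959, q_3 = 6·1030 + 49 = 6229 → 49959/6229
APPEND 46: p_4 = 46·49959 + 8261 = 2306375, q_4 = 46·6229 + 1030 = 287564 → 2306375/287564
APPEND 49: p_5 = 49·2306375 + 49959 = 113062334, q_5 = 49·287564 + 6229 = 14096865 → 113062334/14096865
APPEND 42: p_6 = 42·113062334 + 2306375 = 4750924403, q_6 = 42·14096865 + 287564 = 592355894 → 4750924403/592355894
APPEND 41: p_7 = 41·4750924403 + 113062334 = 194900962857, q_7 = 41·592355894 + 14096865 = 24300688519 → 194900962857/24300688519
APPEND 35: p_8 = 35·194900962857 + 4750924403 = 6826284624398, q_8 = 35·24300688519 + 592355894 = 851116454059 → 6826284624398/851116454059
APPEND 47: p_9 = 47·6826284624398 + 194900962857 = 321030278309563, q_9 = 47·851116454059 + 24300688519 = 40026774029292 → 321030278309563/40026774029292
APPEND 8: p_10 = 8·321030278309563 + 6826284624398 = 2575068511100902, q_10 = 8·40026774029292 + 851116454059 = 321065308688395 → 2575068511100902/321065308688395
APPEND 3: p_11 = 3·2575068511100902 + 321030278309563 = 8046235811612269, q_11 = 3·321065308688395 + 40026774029292 = 1003222700094477 → 8046235811612269/1003222700094477
APPEND 47: p_12 = 47·8046235811612269 + 2575068511100902 = 380748151656877545, q_12 = 47·1003222700094477 + 321065308688395 = 47472532213128814 → 380748151656877545/47472532213128814
APPEND 13: p_13 = 13·380748151656877545 + 8046235811612269 = 4957772207351020354, q_13 = 13·47472532213128814 + 1003222700094477 = 618146141470769059 → 4957772207351020354/618146141470769059
APPEND 3: p_14 = 3·4957772207351020354 + 380748151656877545 = 15254064773709938607, q_14 = 3·618146141470769059 + 47472532213128814 = 1901910956625435991 → 15254064773709938607/1901910956625435991
APPEND 5: p_15 = 5·15254064773709938607 + 4957772207351020354 = 81228096075900713389, q_15 = 5·1901910956625435991 + 618146141470769059 = 10127700924597949014 → 81228096075900713389/10127700924597949014
APPEND 16: p_16 = 16·81228096075900713389 + 15254064773709938607 = 1314903601988121352831, q_16 = 16·10127700924597949014 + 1901910956625435991 = 163945125750192620215 → 1314903601988121352831/163945125750192620215
APPEND 25: p_17 = 25·1314903601988121352831 + 81228096075900713389 = 32953818145778934534164, q_17 = 25·163945125750192620215 + 10127700924597949014 = 4108755844679413454389 → 32953818145778934534164/4108755844679413454389

8261/1030
49959/6229
2306375/287564
113062334/14096865
6826284624398/851116454059
321030278309563/40026774029292
8046235811612269/1003222700094477
380748151656877545/47472532213128814
32953818145778934534164/4108755844679413454389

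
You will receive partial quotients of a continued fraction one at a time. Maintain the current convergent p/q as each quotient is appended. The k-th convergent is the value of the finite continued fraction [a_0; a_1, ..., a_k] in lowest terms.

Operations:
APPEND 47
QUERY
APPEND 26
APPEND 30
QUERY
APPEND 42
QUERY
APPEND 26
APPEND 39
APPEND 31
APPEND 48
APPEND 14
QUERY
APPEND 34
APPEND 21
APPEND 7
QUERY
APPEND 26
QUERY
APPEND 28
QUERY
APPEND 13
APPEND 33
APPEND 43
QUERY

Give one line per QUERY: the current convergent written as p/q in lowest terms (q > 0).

47/1
36737/781
1544177/32828
32778306086193/696841250840
165515883355866839/3518738731900884
4326898550555100583/91986492233552507
121318675298898683163/2579140521271371080
2250903644997310577392849/47852457884055823653180

APPEND 47: p_0 = 47·1 + 0 = 47, q_0 = 47·0 + 1 = 1 → 47/1
APPEND 26: p_1 = 26·47 + 1 = 1223, q_1 = 26·1 + 0 = 26 → 1223/26
APPEND 30: p_2 = 30·1223 + 47 = 36737, q_2 = 30·26 + 1 = 781 → 36737/781
APPEND 42: p_3 = 42·36737 + 1223 = 1544177, q_3 = 42·781 + 26 = 32828 → 1544177/32828
APPEND 26: p_4 = 26·1544177 + 36737 = 40185339, q_4 = 26·32828 + 781 = 854309 → 40185339/854309
APPEND 39: p_5 = 39·40185339 + 1544177 = 1568772398, q_5 = 39·854309 + 32828 = 33350879 → 1568772398/33350879
APPEND 31: p_6 = 31·1568772398 + 40185339 = 48672129677, q_6 = 31·33350879 + 854309 = 1034731558 → 48672129677/1034731558
APPEND 48: p_7 = 48·48672129677 + 1568772398 = 2337830996894, q_7 = 48·1034731558 + 33350879 = 49700465663 → 2337830996894/49700465663
APPEND 14: p_8 = 14·2337830996894 + 48672129677 = 32778306086193, q_8 = 14·49700465663 + 1034731558 = 696841250840 → 32778306086193/696841250840
APPEND 34: p_9 = 34·32778306086193 + 2337830996894 = 1116800237927456, q_9 = 34·696841250840 + 49700465663 = 23742302994223 → 1116800237927456/23742302994223
APPEND 21: p_10 = 21·1116800237927456 + 32778306086193 = 23485583302562769, q_10 = 21·23742302994223 + 696841250840 = 499285204129523 → 23485583302562769/499285204129523
APPEND 7: p_11 = 7·23485583302562769 + 1116800237927456 = 165515883355866839, q_11 = 7·499285204129523 + 23742302994223 = 3518738731900884 → 165515883355866839/3518738731900884
APPEND 26: p_12 = 26·165515883355866839 + 23485583302562769 = 4326898550555100583, q_12 = 26·3518738731900884 + 499285204129523 = 91986492233552507 → 4326898550555100583/91986492233552507
APPEND 28: p_13 = 28·4326898550555100583 + 165515883355866839 = 121318675298898683163, q_13 = 28·91986492233552507 + 3518738731900884 = 2579140521271371080 → 121318675298898683163/2579140521271371080
APPEND 13: p_14 = 13·121318675298898683163 + 4326898550555100583 = 1581469677436237981702, q_14 = 13·2579140521271371080 + 91986492233552507 = 33620813268761376547 → 1581469677436237981702/33620813268761376547
APPEND 33: p_15 = 33·1581469677436237981702 + 121318675298898683163 = 52309818030694752079329, q_15 = 33·33620813268761376547 + 2579140521271371080 = 1112065978390396797131 → 52309818030694752079329/1112065978390396797131
APPEND 43: p_16 = 43·52309818030694752079329 + 1581469677436237981702 = 2250903644997310577392849, q_16 = 43·1112065978390396797131 + 33620813268761376547 = 47852457884055823653180 → 2250903644997310577392849/47852457884055823653180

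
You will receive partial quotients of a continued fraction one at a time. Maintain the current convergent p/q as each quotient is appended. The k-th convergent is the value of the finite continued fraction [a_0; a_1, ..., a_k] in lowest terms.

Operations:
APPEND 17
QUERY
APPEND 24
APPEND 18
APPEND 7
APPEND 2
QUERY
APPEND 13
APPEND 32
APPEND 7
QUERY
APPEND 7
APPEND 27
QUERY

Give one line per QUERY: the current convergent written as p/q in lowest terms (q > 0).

17/1
111503/6543
338640746/19871451
65642135585/3851882847

APPEND 17: p_0 = 17·1 + 0 = 17, q_0 = 17·0 + 1 = 1 → 17/1
APPEND 24: p_1 = 24·17 + 1 = 409, q_1 = 24·1 + 0 = 24 → 409/24
APPEND 18: p_2 = 18·409 + 17 = 7379, q_2 = 18·24 + 1 = 433 → 7379/433
APPEND 7: p_3 = 7·7379 + 409 = 52062, q_3 = 7·433 + 24 = 3055 → 52062/3055
APPEND 2: p_4 = 2·52062 + 7379 = 111503, q_4 = 2·3055 + 433 = 6543 → 111503/6543
APPEND 13: p_5 = 13·111503 + 52062 = 1501601, q_5 = 13·6543 + 3055 = 88114 → 1501601/88114
APPEND 32: p_6 = 32·1501601 + 111503 = 48162735, q_6 = 32·88114 + 6543 = 2826191 → 48162735/2826191
APPEND 7: p_7 = 7·48162735 + 1501601 = 338640746, q_7 = 7·2826191 + 88114 = 19871451 → 338640746/19871451
APPEND 7: p_8 = 7·338640746 + 48162735 = 2418647957, q_8 = 7·19871451 + 2826191 = 141926348 → 2418647957/141926348
APPEND 27: p_9 = 27·2418647957 + 338640746 = 65642135585, q_9 = 27·141926348 + 19871451 = 3851882847 → 65642135585/3851882847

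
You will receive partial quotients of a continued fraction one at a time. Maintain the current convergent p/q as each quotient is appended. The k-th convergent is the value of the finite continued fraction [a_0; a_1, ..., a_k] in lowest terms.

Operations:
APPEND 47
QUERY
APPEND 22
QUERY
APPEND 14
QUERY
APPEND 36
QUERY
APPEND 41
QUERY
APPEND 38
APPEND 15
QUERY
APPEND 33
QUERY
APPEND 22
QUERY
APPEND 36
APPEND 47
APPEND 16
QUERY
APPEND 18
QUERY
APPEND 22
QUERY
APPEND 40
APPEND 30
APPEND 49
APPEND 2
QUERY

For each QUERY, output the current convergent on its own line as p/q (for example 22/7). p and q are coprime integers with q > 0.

APPEND 47: p_0 = 47·1 + 0 = 47, q_0 = 47·0 + 1 = 1 → 47/1
APPEND 22: p_1 = 22·47 + 1 = 1035, q_1 = 22·1 + 0 = 22 → 1035/22
APPEND 14: p_2 = 14·1035 + 47 = 14537, q_2 = 14·22 + 1 = 309 → 14537/309
APPEND 36: p_3 = 36·14537 + 1035 = 524367, q_3 = 36·309 + 22 = 11146 → 524367/11146
APPEND 41: p_4 = 41·524367 + 14537 = 21513584, q_4 = 41·11146 + 309 = 457295 → 21513584/457295
APPEND 38: p_5 = 38·21513584 + 524367 = 818040559, q_5 = 38·457295 + 11146 = 17388356 → 818040559/17388356
APPEND 15: p_6 = 15·818040559 + 21513584 = 12292121969, q_6 = 15·17388356 + 457295 = 261282635 → 12292121969/261282635
APPEND 33: p_7 = 33·12292121969 + 818040559 = 406458065536, q_7 = 33·261282635 + 17388356 = 8639715311 → 406458065536/8639715311
APPEND 22: p_8 = 22·406458065536 + 12292121969 = 8954369563761, q_8 = 22·8639715311 + 261282635 = 190335019477 → 8954369563761/190335019477
APPEND 36: p_9 = 36·8954369563761 + 406458065536 = 322763762360932, q_9 = 36·190335019477 + 8639715311 = 6860700416483 → 322763762360932/6860700416483
APPEND 47: p_10 = 47·322763762360932 + 8954369563761 = 15178851200527565, q_10 = 47·6860700416483 + 190335019477 = 322643254594178 → 15178851200527565/322643254594178
APPEND 16: p_11 = 16·15178851200527565 + 322763762360932 = 243184382970801972, q_11 = 16·322643254594178 + 6860700416483 = 5169152773923331 → 243184382970801972/5169152773923331
APPEND 18: p_12 = 18·243184382970801972 + 15178851200527565 = 4392497744674963061, q_12 = 18·5169152773923331 + 322643254594178 = 93367393185214136 → 4392497744674963061/93367393185214136
APPEND 22: p_13 = 22·4392497744674963061 + 243184382970801972 = 96878134765819989314, q_13 = 22·93367393185214136 + 5169152773923331 = 2059251802848634323 → 96878134765819989314/2059251802848634323
APPEND 40: p_14 = 40·96878134765819989314 + 4392497744674963061 = 3879517888377474535621, q_14 = 40·2059251802848634323 + 93367393185214136 = 82463439507130587056 → 3879517888377474535621/82463439507130587056
APPEND 30: p_15 = 30·3879517888377474535621 + 96878134765819989314 = 116482414786090056057944, q_15 = 30·82463439507130587056 + 2059251802848634323 = 2475962437016766246003 → 116482414786090056057944/2475962437016766246003
APPEND 49: p_16 = 49·116482414786090056057944 + 3879517888377474535621 = 5711517842406790221374877, q_16 = 49·2475962437016766246003 + 82463439507130587056 = 121404622853328676641203 → 5711517842406790221374877/121404622853328676641203
APPEND 2: p_17 = 2·5711517842406790221374877 + 116482414786090056057944 = 11539518099599670498807698, q_17 = 2·121404622853328676641203 + 2475962437016766246003 = 245285208143674119528409 → 11539518099599670498807698/245285208143674119528409

47/1
1035/22
14537/309
524367/11146
21513584/457295
12292121969/261282635
406458065536/8639715311
8954369563761/190335019477
243184382970801972/5169152773923331
4392497744674963061/93367393185214136
96878134765819989314/2059251802848634323
11539518099599670498807698/245285208143674119528409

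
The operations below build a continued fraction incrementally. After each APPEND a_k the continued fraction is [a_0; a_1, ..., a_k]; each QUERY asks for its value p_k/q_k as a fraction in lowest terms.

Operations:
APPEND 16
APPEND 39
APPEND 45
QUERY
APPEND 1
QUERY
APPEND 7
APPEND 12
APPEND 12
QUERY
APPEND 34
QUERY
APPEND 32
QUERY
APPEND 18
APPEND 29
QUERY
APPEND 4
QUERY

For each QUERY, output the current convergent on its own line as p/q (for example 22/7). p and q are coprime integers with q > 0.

APPEND 16: p_0 = 16·1 + 0 = 16, q_0 = 16·0 + 1 = 1 → 16/1
APPEND 39: p_1 = 39·16 + 1 = 625, q_1 = 39·1 + 0 = 39 → 625/39
APPEND 45: p_2 = 45·625 + 16 = 28141, q_2 = 45·39 + 1 = 1756 → 28141/1756
APPEND 1: p_3 = 1·28141 + 625 = 28766, q_3 = 1·1756 + 39 = 1795 → 28766/1795
APPEND 7: p_4 = 7·28766 + 28141 = 229503, q_4 = 7·1795 + 1756 = 14321 → 229503/14321
APPEND 12: p_5 = 12·229503 + 28766 = 2782802, q_5 = 12·14321 + 1795 = 173647 → 2782802/173647
APPEND 12: p_6 = 12·2782802 + 229503 = 33623127, q_6 = 12·173647 + 14321 = 2098085 → 33623127/2098085
APPEND 34: p_7 = 34·33623127 + 2782802 = 1145969120, q_7 = 34·2098085 + 173647 = 71508537 → 1145969120/71508537
APPEND 32: p_8 = 32·1145969120 + 33623127 = 36704634967, q_8 = 32·71508537 + 2098085 = 2290371269 → 36704634967/2290371269
APPEND 18: p_9 = 18·36704634967 + 1145969120 = 661829398526, q_9 = 18·2290371269 + 71508537 = 41298191379 → 661829398526/41298191379
APPEND 29: p_10 = 29·661829398526 + 36704634967 = 19229757192221, q_10 = 29·41298191379 + 2290371269 = 1199937921260 → 19229757192221/1199937921260
APPEND 4: p_11 = 4·19229757192221 + 661829398526 = 77580858167410, q_11 = 4·1199937921260 + 41298191379 = 4841049876419 → 77580858167410/4841049876419

28141/1756
28766/1795
33623127/2098085
1145969120/71508537
36704634967/2290371269
19229757192221/1199937921260
77580858167410/4841049876419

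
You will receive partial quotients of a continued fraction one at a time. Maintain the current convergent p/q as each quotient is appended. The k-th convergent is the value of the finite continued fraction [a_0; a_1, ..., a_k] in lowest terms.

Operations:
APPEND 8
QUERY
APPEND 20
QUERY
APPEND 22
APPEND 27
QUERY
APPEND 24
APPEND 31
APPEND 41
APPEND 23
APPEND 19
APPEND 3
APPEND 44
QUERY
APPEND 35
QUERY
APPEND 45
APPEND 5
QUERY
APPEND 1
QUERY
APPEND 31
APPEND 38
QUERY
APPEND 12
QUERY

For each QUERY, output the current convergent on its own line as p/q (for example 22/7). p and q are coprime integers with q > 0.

8/1
161/20
96011/11927
174395158187389/21664299421696
6107764770800308/758739211381803
1381226813991806553/171583383269395958
1656250623836007802/205748312080998789
2005206104434341847572/249097428507734618635
24115198249365010219279/2995718923150595782037

APPEND 8: p_0 = 8·1 + 0 = 8, q_0 = 8·0 + 1 = 1 → 8/1
APPEND 20: p_1 = 20·8 + 1 = 161, q_1 = 20·1 + 0 = 20 → 161/20
APPEND 22: p_2 = 22·161 + 8 = 3550, q_2 = 22·20 + 1 = 441 → 3550/441
APPEND 27: p_3 = 27·3550 + 161 = 96011, q_3 = 27·441 + 20 = 11927 → 96011/11927
APPEND 24: p_4 = 24·96011 + 3550 = 2307814, q_4 = 24·11927 + 441 = 286689 → 2307814/286689
APPEND 31: p_5 = 31·2307814 + 96011 = 71638245, q_5 = 31·286689 + 11927 = 8899286 → 71638245/8899286
APPEND 41: p_6 = 41·71638245 + 2307814 = 2939475859, q_6 = 41·8899286 + 286689 = 365157415 → 2939475859/365157415
APPEND 23: p_7 = 23·2939475859 + 71638245 = 67679583002, q_7 = 23·365157415 + 8899286 = 8407519831 → 67679583002/8407519831
APPEND 19: p_8 = 19·67679583002 + 2939475859 = 1288851552897, q_8 = 19·8407519831 + 365157415 = 160108034204 → 1288851552897/160108034204
APPEND 3: p_9 = 3·1288851552897 + 67679583002 = 3934234241693, q_9 = 3·160108034204 + 8407519831 = 488731622443 → 3934234241693/488731622443
APPEND 44: p_10 = 44·3934234241693 + 1288851552897 = 174395158187389, q_10 = 44·488731622443 + 160108034204 = 21664299421696 → 174395158187389/21664299421696
APPEND 35: p_11 = 35·174395158187389 + 3934234241693 = 6107764770800308, q_11 = 35·21664299421696 + 488731622443 = 758739211381803 → 6107764770800308/758739211381803
APPEND 45: p_12 = 45·6107764770800308 + 174395158187389 = 275023809844201249, q_12 = 45·758739211381803 + 21664299421696 = 34164928811602831 → 275023809844201249/34164928811602831
APPEND 5: p_13 = 5·275023809844201249 + 6107764770800308 = 1381226813991806553, q_13 = 5·34164928811602831 + 758739211381803 = 171583383269395958 → 1381226813991806553/171583383269395958
APPEND 1: p_14 = 1·1381226813991806553 + 275023809844201249 = 1656250623836007802, q_14 = 1·171583383269395958 + 34164928811602831 = 205748312080998789 → 1656250623836007802/205748312080998789
APPEND 31: p_15 = 31·1656250623836007802 + 1381226813991806553 = 52724996152908048415, q_15 = 31·205748312080998789 + 171583383269395958 = 6549781057780358417 → 52724996152908048415/6549781057780358417
APPEND 38: p_16 = 38·52724996152908048415 + 1656250623836007802 = 2005206104434341847572, q_16 = 38·6549781057780358417 + 205748312080998789 = 249097428507734618635 → 2005206104434341847572/249097428507734618635
APPEND 12: p_17 = 12·2005206104434341847572 + 52724996152908048415 = 24115198249365010219279, q_17 = 12·249097428507734618635 + 6549781057780358417 = 2995718923150595782037 → 24115198249365010219279/2995718923150595782037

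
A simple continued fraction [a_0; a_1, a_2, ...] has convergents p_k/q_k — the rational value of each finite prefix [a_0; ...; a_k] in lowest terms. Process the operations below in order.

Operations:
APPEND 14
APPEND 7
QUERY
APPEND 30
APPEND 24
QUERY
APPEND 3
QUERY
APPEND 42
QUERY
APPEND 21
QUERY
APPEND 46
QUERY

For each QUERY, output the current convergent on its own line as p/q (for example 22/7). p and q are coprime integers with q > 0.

APPEND 14: p_0 = 14·1 + 0 = 14, q_0 = 14·0 + 1 = 1 → 14/1
APPEND 7: p_1 = 7·14 + 1 = 99, q_1 = 7·1 + 0 = 7 → 99/7
APPEND 30: p_2 = 30·99 + 14 = 2984, q_2 = 30·7 + 1 = 211 → 2984/211
APPEND 24: p_3 = 24·2984 + 99 = 71715, q_3 = 24·211 + 7 = 5071 → 71715/5071
APPEND 3: p_4 = 3·71715 + 2984 = 218129, q_4 = 3·5071 + 211 = 15424 → 218129/15424
APPEND 42: p_5 = 42·218129 + 71715 = 9233133, q_5 = 42·15424 + 5071 = 652879 → 9233133/652879
APPEND 21: p_6 = 21·9233133 + 218129 = 194113922, q_6 = 21·652879 + 15424 = 13725883 → 194113922/13725883
APPEND 46: p_7 = 46·194113922 + 9233133 = 8938473545, q_7 = 46·13725883 + 652879 = 632043497 → 8938473545/632043497

99/7
71715/5071
218129/15424
9233133/652879
194113922/13725883
8938473545/632043497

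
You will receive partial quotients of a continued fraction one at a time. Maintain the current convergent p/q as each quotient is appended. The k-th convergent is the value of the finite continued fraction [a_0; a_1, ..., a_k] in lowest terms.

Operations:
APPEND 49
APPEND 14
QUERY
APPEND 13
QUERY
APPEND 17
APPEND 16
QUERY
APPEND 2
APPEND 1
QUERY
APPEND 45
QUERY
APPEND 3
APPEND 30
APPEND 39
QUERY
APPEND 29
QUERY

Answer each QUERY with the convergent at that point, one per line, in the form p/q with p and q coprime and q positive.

APPEND 49: p_0 = 49·1 + 0 = 49, q_0 = 49·0 + 1 = 1 → 49/1
APPEND 14: p_1 = 14·49 + 1 = 687, q_1 = 14·1 + 0 = 14 → 687/14
APPEND 13: p_2 = 13·687 + 49 = 8980, q_2 = 13·14 + 1 = 183 → 8980/183
APPEND 17: p_3 = 17·8980 + 687 = 153347, q_3 = 17·183 + 14 = 3125 → 153347/3125
APPEND 16: p_4 = 16·153347 + 8980 = 2462532, q_4 = 16·3125 + 183 = 50183 → 2462532/50183
APPEND 2: p_5 = 2·2462532 + 153347 = 5078411, q_5 = 2·50183 + 3125 = 103491 → 5078411/103491
APPEND 1: p_6 = 1·5078411 + 2462532 = 7540943, q_6 = 1·103491 + 50183 = 153674 → 7540943/153674
APPEND 45: p_7 = 45·7540943 + 5078411 = 344420846, q_7 = 45·153674 + 103491 = 7018821 → 344420846/7018821
APPEND 3: p_8 = 3·344420846 + 7540943 = 1040803481, q_8 = 3·7018821 + 153674 = 21210137 → 1040803481/21210137
APPEND 30: p_9 = 30·1040803481 + 344420846 = 31568525276, q_9 = 30·21210137 + 7018821 = 643322931 → 31568525276/643322931
APPEND 39: p_10 = 39·31568525276 + 1040803481 = 1232213289245, q_10 = 39·643322931 + 21210137 = 25110804446 → 1232213289245/25110804446
APPEND 29: p_11 = 29·1232213289245 + 31568525276 = 35765753913381, q_11 = 29·25110804446 + 643322931 = 728856651865 → 35765753913381/728856651865

687/14
8980/183
2462532/50183
7540943/153674
344420846/7018821
1232213289245/25110804446
35765753913381/728856651865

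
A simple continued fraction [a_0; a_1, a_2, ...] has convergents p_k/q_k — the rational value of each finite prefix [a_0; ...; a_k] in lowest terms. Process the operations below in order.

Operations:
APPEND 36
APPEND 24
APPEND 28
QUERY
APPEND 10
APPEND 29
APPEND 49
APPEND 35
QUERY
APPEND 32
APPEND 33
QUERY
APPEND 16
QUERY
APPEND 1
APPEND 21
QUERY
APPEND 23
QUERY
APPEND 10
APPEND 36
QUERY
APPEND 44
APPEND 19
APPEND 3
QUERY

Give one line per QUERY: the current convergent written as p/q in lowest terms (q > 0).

APPEND 36: p_0 = 36·1 + 0 = 36, q_0 = 36·0 + 1 = 1 → 36/1
APPEND 24: p_1 = 24·36 + 1 = 865, q_1 = 24·1 + 0 = 24 → 865/24
APPEND 28: p_2 = 28·865 + 36 = 24256, q_2 = 28·24 + 1 = 673 → 24256/673
APPEND 10: p_3 = 10·24256 + 865 = 243425, q_3 = 10·673 + 24 = 6754 → 243425/6754
APPEND 29: p_4 = 29·243425 + 24256 = 7083581, q_4 = 29·6754 + 673 = 196539 → 7083581/196539
APPEND 49: p_5 = 49·7083581 + 243425 = 347338894, q_5 = 49·196539 + 6754 = 9637165 → 347338894/9637165
APPEND 35: p_6 = 35·347338894 + 7083581 = 12163944871, q_6 = 35·9637165 + 196539 = 337497314 → 12163944871/337497314
APPEND 32: p_7 = 32·12163944871 + 347338894 = 389593574766, q_7 = 32·337497314 + 9637165 = 10809551213 → 389593574766/10809551213
APPEND 33: p_8 = 33·389593574766 + 12163944871 = 12868751912149, q_8 = 33·10809551213 + 337497314 = 357052687343 → 12868751912149/357052687343
APPEND 16: p_9 = 16·12868751912149 + 389593574766 = 206289624169150, q_9 = 16·357052687343 + 10809551213 = 5723652548701 → 206289624169150/5723652548701
APPEND 1: p_10 = 1·206289624169150 + 12868751912149 = 219158376081299, q_10 = 1·5723652548701 + 357052687343 = 6080705236044 → 219158376081299/6080705236044
APPEND 21: p_11 = 21·219158376081299 + 206289624169150 = 4808615521876429, q_11 = 21·6080705236044 + 5723652548701 = 133418462505625 → 4808615521876429/133418462505625
APPEND 23: p_12 = 23·4808615521876429 + 219158376081299 = 110817315379239166, q_12 = 23·133418462505625 + 6080705236044 = 3074705342865419 → 110817315379239166/3074705342865419
APPEND 10: p_13 = 10·110817315379239166 + 4808615521876429 = 1112981769314268089, q_13 = 10·3074705342865419 + 133418462505625 = 30880471891159815 → 1112981769314268089/30880471891159815
APPEND 36: p_14 = 36·1112981769314268089 + 110817315379239166 = 40178161010692890370, q_14 = 36·30880471891159815 + 3074705342865419 = 1114771693424618759 → 40178161010692890370/1114771693424618759
APPEND 44: p_15 = 44·40178161010692890370 + 1112981769314268089 = 1768952066239801444369, q_15 = 44·1114771693424618759 + 30880471891159815 = 49080834982574385211 → 1768952066239801444369/49080834982574385211
APPEND 19: p_16 = 19·1768952066239801444369 + 40178161010692890370 = 33650267419566920333381, q_16 = 19·49080834982574385211 + 1114771693424618759 = 933650636362337937768 → 33650267419566920333381/933650636362337937768
APPEND 3: p_17 = 3·33650267419566920333381 + 1768952066239801444369 = 102719754324940562444512, q_17 = 3·933650636362337937768 + 49080834982574385211 = 2850032744069588198515 → 102719754324940562444512/2850032744069588198515

24256/673
12163944871/337497314
12868751912149/357052687343
206289624169150/5723652548701
4808615521876429/133418462505625
110817315379239166/3074705342865419
40178161010692890370/1114771693424618759
102719754324940562444512/2850032744069588198515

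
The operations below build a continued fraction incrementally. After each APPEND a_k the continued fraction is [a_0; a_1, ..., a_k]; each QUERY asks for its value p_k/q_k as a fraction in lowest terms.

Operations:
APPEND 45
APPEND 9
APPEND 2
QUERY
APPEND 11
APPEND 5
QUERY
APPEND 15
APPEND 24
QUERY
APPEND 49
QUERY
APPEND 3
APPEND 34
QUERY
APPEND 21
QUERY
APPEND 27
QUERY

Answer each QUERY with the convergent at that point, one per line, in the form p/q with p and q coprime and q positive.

857/19
50022/1109
18293934/405581
897162929/19890322
93029775443/2062492920
1956335067024/43372427867
52914076585091/1173118045329

APPEND 45: p_0 = 45·1 + 0 = 45, q_0 = 45·0 + 1 = 1 → 45/1
APPEND 9: p_1 = 9·45 + 1 = 406, q_1 = 9·1 + 0 = 9 → 406/9
APPEND 2: p_2 = 2·406 + 45 = 857, q_2 = 2·9 + 1 = 19 → 857/19
APPEND 11: p_3 = 11·857 + 406 = 9833, q_3 = 11·19 + 9 = 218 → 9833/218
APPEND 5: p_4 = 5·9833 + 857 = 50022, q_4 = 5·218 + 19 = 1109 → 50022/1109
APPEND 15: p_5 = 15·50022 + 9833 = 760163, q_5 = 15·1109 + 218 = 16853 → 760163/16853
APPEND 24: p_6 = 24·760163 + 50022 = 18293934, q_6 = 24·16853 + 1109 = 405581 → 18293934/405581
APPEND 49: p_7 = 49·18293934 + 760163 = 897162929, q_7 = 49·405581 + 16853 = 19890322 → 897162929/19890322
APPEND 3: p_8 = 3·897162929 + 18293934 = 2709782721, q_8 = 3·19890322 + 405581 = 60076547 → 2709782721/60076547
APPEND 34: p_9 = 34·2709782721 + 897162929 = 93029775443, q_9 = 34·60076547 + 19890322 = 2062492920 → 93029775443/2062492920
APPEND 21: p_10 = 21·93029775443 + 2709782721 = 1956335067024, q_10 = 21·2062492920 + 60076547 = 43372427867 → 1956335067024/43372427867
APPEND 27: p_11 = 27·1956335067024 + 93029775443 = 52914076585091, q_11 = 27·43372427867 + 2062492920 = 1173118045329 → 52914076585091/1173118045329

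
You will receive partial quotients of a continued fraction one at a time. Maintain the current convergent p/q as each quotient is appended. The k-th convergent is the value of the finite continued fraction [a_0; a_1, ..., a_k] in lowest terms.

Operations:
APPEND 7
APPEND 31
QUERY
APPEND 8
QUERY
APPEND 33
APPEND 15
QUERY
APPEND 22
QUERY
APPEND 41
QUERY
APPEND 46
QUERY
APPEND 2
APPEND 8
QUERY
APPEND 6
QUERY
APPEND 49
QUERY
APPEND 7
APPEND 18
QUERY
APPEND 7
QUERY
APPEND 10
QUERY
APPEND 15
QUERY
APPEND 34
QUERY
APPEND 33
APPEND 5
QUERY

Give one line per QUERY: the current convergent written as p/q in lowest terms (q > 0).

218/31
1751/249
871766/123969
19236853/2735566
789582739/112282175
36340042847/5167715616
624097390311/88749422872
3818054010299/542944250639
187708743894962/26693017704183
23907735446845556/3399786244942743
168671927389193925/23985897782779121
1710627009338784806/243258764072733953
25828077067470966015/3672867358873788416
879865247303351629316/125120748965781540097
146186771437693725296531/20788408665114104598182

APPEND 7: p_0 = 7·1 + 0 = 7, q_0 = 7·0 + 1 = 1 → 7/1
APPEND 31: p_1 = 31·7 + 1 = 218, q_1 = 31·1 + 0 = 31 → 218/31
APPEND 8: p_2 = 8·218 + 7 = 1751, q_2 = 8·31 + 1 = 249 → 1751/249
APPEND 33: p_3 = 33·1751 + 218 = 58001, q_3 = 33·249 + 31 = 8248 → 58001/8248
APPEND 15: p_4 = 15·58001 + 1751 = 871766, q_4 = 15·8248 + 249 = 123969 → 871766/123969
APPEND 22: p_5 = 22·871766 + 58001 = 19236853, q_5 = 22·123969 + 8248 = 2735566 → 19236853/2735566
APPEND 41: p_6 = 41·19236853 + 871766 = 789582739, q_6 = 41·2735566 + 123969 = 112282175 → 789582739/112282175
APPEND 46: p_7 = 46·789582739 + 19236853 = 36340042847, q_7 = 46·112282175 + 2735566 = 5167715616 → 36340042847/5167715616
APPEND 2: p_8 = 2·36340042847 + 789582739 = 73469668433, q_8 = 2·5167715616 + 112282175 = 10447713407 → 73469668433/10447713407
APPEND 8: p_9 = 8·73469668433 + 36340042847 = 624097390311, q_9 = 8·10447713407 + 5167715616 = 88749422872 → 624097390311/88749422872
APPEND 6: p_10 = 6·624097390311 + 73469668433 = 3818054010299, q_10 = 6·88749422872 + 10447713407 = 542944250639 → 3818054010299/542944250639
APPEND 49: p_11 = 49·3818054010299 + 624097390311 = 187708743894962, q_11 = 49·542944250639 + 88749422872 = 26693017704183 → 187708743894962/26693017704183
APPEND 7: p_12 = 7·187708743894962 + 3818054010299 = 1317779261275033, q_12 = 7·26693017704183 + 542944250639 = 187394068179920 → 1317779261275033/187394068179920
APPEND 18: p_13 = 18·1317779261275033 + 187708743894962 = 23907735446845556, q_13 = 18·187394068179920 + 26693017704183 = 3399786244942743 → 23907735446845556/3399786244942743
APPEND 7: p_14 = 7·23907735446845556 + 1317779261275033 = 168671927389193925, q_14 = 7·3399786244942743 + 187394068179920 = 23985897782779121 → 168671927389193925/23985897782779121
APPEND 10: p_15 = 10·168671927389193925 + 23907735446845556 = 1710627009338784806, q_15 = 10·23985897782779121 + 3399786244942743 = 243258764072733953 → 1710627009338784806/243258764072733953
APPEND 15: p_16 = 15·1710627009338784806 + 168671927389193925 = 25828077067470966015, q_16 = 15·243258764072733953 + 23985897782779121 = 3672867358873788416 → 25828077067470966015/3672867358873788416
APPEND 34: p_17 = 34·25828077067470966015 + 1710627009338784806 = 879865247303351629316, q_17 = 34·3672867358873788416 + 243258764072733953 = 125120748965781540097 → 879865247303351629316/125120748965781540097
APPEND 33: p_18 = 33·879865247303351629316 + 25828077067470966015 = 29061381238078074733443, q_18 = 33·125120748965781540097 + 3672867358873788416 = 4132657583229664611617 → 29061381238078074733443/4132657583229664611617
APPEND 5: p_19 = 5·29061381238078074733443 + 879865247303351629316 = 146186771437693725296531, q_19 = 5·4132657583229664611617 + 125120748965781540097 = 20788408665114104598182 → 146186771437693725296531/20788408665114104598182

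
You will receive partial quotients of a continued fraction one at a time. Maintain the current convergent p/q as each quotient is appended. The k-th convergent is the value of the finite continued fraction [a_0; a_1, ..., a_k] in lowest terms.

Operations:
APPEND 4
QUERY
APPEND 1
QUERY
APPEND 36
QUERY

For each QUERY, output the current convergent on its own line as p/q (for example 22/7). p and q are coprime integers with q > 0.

APPEND 4: p_0 = 4·1 + 0 = 4, q_0 = 4·0 + 1 = 1 → 4/1
APPEND 1: p_1 = 1·4 + 1 = 5, q_1 = 1·1 + 0 = 1 → 5/1
APPEND 36: p_2 = 36·5 + 4 = 184, q_2 = 36·1 + 1 = 37 → 184/37

4/1
5/1
184/37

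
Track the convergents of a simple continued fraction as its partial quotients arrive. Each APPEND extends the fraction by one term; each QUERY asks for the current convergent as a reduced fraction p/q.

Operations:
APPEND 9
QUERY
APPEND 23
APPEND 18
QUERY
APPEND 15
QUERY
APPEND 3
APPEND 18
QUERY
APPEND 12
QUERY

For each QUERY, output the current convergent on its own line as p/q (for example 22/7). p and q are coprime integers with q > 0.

9/1
3753/415
56503/6248
3175219/351110
38275890/4232479

APPEND 9: p_0 = 9·1 + 0 = 9, q_0 = 9·0 + 1 = 1 → 9/1
APPEND 23: p_1 = 23·9 + 1 = 208, q_1 = 23·1 + 0 = 23 → 208/23
APPEND 18: p_2 = 18·208 + 9 = 3753, q_2 = 18·23 + 1 = 415 → 3753/415
APPEND 15: p_3 = 15·3753 + 208 = 56503, q_3 = 15·415 + 23 = 6248 → 56503/6248
APPEND 3: p_4 = 3·56503 + 3753 = 173262, q_4 = 3·6248 + 415 = 19159 → 173262/19159
APPEND 18: p_5 = 18·173262 + 56503 = 3175219, q_5 = 18·19159 + 6248 = 351110 → 3175219/351110
APPEND 12: p_6 = 12·3175219 + 173262 = 38275890, q_6 = 12·351110 + 19159 = 4232479 → 38275890/4232479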